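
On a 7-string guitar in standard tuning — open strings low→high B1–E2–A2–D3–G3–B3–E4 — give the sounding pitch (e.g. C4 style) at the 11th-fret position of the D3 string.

C#4

D3 is MIDI 50. Adding 11 gives 61, which is C#4.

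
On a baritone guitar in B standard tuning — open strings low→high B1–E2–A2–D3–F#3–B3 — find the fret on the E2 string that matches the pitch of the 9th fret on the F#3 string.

23

F#3 at fret 9 is F#3 + 9 semitones = D#4.
The open E2 string is 14 semitones below the open F#3, so the same pitch on the E2 string lies at fret 9 + 14 = 23.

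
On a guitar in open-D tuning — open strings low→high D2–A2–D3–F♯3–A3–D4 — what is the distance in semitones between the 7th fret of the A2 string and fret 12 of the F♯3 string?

14 semitones

A2 at fret 7 → E3 (MIDI 52); F♯3 at fret 12 → F♯4 (MIDI 66).
52 − 66 = -14, so the two pitches are 14 semitones apart, with F♯4 the higher.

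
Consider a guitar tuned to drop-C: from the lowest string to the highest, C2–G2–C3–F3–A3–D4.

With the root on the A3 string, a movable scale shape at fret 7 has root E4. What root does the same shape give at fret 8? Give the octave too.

F4

Moving from fret 7 to fret 8 shifts the root by 1 semitone.
E4 up 1 semitone is F4.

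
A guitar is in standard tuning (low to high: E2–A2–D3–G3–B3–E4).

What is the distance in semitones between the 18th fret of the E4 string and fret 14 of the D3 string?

E4 at fret 18 → A#5 (MIDI 82); D3 at fret 14 → E4 (MIDI 64).
82 − 64 = 18, so the two pitches are 18 semitones apart, with A#5 the higher.

18 semitones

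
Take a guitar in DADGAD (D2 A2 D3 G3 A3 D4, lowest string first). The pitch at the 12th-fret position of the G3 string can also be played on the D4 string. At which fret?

5

Fret 12 on G3 is MIDI 55 + 12 = 67 (G4). On the D4 string (open MIDI 62), that pitch is 67 − 62 = fret 5.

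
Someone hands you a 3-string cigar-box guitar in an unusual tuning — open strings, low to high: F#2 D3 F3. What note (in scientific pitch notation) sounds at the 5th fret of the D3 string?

D3 is MIDI 50. Adding 5 gives 55, which is G3.

G3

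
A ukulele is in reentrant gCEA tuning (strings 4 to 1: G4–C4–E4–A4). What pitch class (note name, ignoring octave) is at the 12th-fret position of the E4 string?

E

Each fret is one semitone, so E4 + 12 = E.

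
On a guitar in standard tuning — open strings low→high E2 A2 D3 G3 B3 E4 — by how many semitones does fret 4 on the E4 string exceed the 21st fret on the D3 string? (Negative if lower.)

-3 semitones

E4 at fret 4 → G#4 (MIDI 68); D3 at fret 21 → B4 (MIDI 71).
68 − 71 = -3, so the two pitches are 3 semitones apart.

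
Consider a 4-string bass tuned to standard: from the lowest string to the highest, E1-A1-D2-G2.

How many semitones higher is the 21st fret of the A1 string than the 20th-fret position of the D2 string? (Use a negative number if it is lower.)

-4 semitones

A1 at fret 21 → F♯3 (MIDI 54); D2 at fret 20 → A♯3 (MIDI 58).
54 − 58 = -4, so the two pitches are 4 semitones apart.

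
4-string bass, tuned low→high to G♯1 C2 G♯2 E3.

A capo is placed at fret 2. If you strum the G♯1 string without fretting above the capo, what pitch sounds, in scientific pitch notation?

The capo raises the open G♯1 by 2 semitones to A♯1; fretting 0 more gives G♯1 + 2 + 0 = G♯1 + 2 semitones = A♯1.
(Also written B♭.)

A♯1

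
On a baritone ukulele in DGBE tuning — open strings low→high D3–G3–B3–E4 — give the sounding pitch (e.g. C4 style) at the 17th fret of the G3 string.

C5

G3 is MIDI 55. Adding 17 gives 72, which is C5.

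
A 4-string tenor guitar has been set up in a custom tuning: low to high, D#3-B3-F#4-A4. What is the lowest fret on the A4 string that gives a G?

10

From A4, count semitones up the chromatic scale until reaching G: A–A#–B–C–…–F–F#–G — 10 steps.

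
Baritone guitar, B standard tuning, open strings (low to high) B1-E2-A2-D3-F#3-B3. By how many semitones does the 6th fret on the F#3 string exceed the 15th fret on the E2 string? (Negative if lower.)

F#3 at fret 6 → C4 (MIDI 60); E2 at fret 15 → G3 (MIDI 55).
60 − 55 = 5, so the two pitches are 5 semitones apart.

5 semitones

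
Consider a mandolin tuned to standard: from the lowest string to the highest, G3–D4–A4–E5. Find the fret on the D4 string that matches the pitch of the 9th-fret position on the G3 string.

2

G3 at fret 9 is G3 + 9 semitones = E4.
The open D4 string is 7 semitones above the open G3, so the same pitch on the D4 string lies at fret 9 − 7 = 2.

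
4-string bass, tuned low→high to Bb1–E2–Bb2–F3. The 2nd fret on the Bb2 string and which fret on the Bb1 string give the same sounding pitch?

Bb2 at fret 2 is Bb2 + 2 semitones = C3.
The open Bb1 string is 12 semitones below the open Bb2, so the same pitch on the Bb1 string lies at fret 2 + 12 = 14.

14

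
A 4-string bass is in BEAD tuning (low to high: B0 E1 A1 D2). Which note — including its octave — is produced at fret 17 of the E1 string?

The open E1 string plus 17 semitones: E–F–F#–G–…–G–G#–A.
The walk passes from B into C once, so the octave number goes from 1 to 2.

A2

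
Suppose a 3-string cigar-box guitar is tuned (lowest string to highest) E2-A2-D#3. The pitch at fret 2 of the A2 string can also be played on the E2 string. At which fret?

Fret 2 on A2 is MIDI 45 + 2 = 47 (B2). On the E2 string (open MIDI 40), that pitch is 47 − 40 = fret 7.

7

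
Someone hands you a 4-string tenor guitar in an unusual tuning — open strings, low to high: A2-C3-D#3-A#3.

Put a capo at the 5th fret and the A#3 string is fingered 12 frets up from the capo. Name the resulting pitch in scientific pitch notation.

The capo raises the open A#3 by 5 semitones to D#4; fretting 12 more gives A#3 + 5 + 12 = A#3 + 17 semitones = D#5.

D#5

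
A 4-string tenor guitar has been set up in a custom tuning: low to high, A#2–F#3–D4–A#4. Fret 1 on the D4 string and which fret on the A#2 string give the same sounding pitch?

Fret 1 on D4 is MIDI 62 + 1 = 63 (D#4). On the A#2 string (open MIDI 46), that pitch is 63 − 46 = fret 17.

17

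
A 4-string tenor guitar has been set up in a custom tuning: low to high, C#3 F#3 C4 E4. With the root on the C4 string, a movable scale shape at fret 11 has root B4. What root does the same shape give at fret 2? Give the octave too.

Moving from fret 11 to fret 2 shifts the root by -9 semitones.
B4 down 9 semitones is D4.

D4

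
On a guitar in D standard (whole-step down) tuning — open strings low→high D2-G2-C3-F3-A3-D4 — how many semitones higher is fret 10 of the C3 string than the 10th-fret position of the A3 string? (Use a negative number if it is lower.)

C3 at fret 10 → A♯3 (MIDI 58); A3 at fret 10 → G4 (MIDI 67).
58 − 67 = -9, so the two pitches are 9 semitones apart.

-9 semitones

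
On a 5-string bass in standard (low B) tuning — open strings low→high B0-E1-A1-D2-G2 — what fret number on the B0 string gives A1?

10

A1 is 10 semitones above the open B0 (B–C–C#–D–…–G–G#–A), so it sits at fret 10.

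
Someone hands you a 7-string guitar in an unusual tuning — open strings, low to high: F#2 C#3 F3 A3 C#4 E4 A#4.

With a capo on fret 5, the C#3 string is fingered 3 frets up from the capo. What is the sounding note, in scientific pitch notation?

The capo raises the open C#3 by 5 semitones to F#3; fretting 3 more gives C#3 + 5 + 3 = C#3 + 8 semitones = A3.

A3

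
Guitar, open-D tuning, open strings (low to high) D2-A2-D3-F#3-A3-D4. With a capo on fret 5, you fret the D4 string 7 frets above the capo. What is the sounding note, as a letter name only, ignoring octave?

The capo raises the open D4 by 5 semitones to G4; fretting 7 more gives D4 + 5 + 7 = D4 + 12 semitones, landing on D.

D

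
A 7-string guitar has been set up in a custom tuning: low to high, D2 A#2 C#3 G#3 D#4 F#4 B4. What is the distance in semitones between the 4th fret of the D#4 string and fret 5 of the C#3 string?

D#4 at fret 4 → G4 (MIDI 67); C#3 at fret 5 → F#3 (MIDI 54).
67 − 54 = 13, so the two pitches are 13 semitones apart, with G4 the higher.

13 semitones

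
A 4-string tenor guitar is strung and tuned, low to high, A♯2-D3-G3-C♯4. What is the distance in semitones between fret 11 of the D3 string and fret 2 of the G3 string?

D3 at fret 11 → C♯4 (MIDI 61); G3 at fret 2 → A3 (MIDI 57).
61 − 57 = 4, so the two pitches are 4 semitones apart, with C♯4 the higher.

4 semitones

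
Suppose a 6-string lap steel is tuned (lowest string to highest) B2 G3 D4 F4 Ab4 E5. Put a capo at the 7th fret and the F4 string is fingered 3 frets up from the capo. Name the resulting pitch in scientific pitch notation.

The capo raises the open F4 by 7 semitones to C5; fretting 3 more gives F4 + 7 + 3 = F4 + 10 semitones = Eb5.

Eb5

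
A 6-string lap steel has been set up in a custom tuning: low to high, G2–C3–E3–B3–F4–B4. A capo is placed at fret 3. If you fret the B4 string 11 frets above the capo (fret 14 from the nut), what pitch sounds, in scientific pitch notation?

The capo raises the open B4 by 3 semitones to D5; fretting 11 more gives B4 + 3 + 11 = B4 + 14 semitones = D♭6.

D♭6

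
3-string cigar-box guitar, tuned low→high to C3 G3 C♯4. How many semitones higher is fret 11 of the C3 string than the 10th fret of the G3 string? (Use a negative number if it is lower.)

-6 semitones

C3 at fret 11 → B3 (MIDI 59); G3 at fret 10 → F4 (MIDI 65).
59 − 65 = -6, so the two pitches are 6 semitones apart.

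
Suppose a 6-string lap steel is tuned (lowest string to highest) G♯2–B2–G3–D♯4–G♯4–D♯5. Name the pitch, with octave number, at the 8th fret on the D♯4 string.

B4

D♯4 is MIDI 63. Adding 8 gives 71, which is B4.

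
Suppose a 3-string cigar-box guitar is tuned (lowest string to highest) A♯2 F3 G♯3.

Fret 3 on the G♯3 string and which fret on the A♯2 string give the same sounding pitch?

13

G♯3 at fret 3 is G♯3 + 3 semitones = B3.
The open A♯2 string is 10 semitones below the open G♯3, so the same pitch on the A♯2 string lies at fret 3 + 10 = 13.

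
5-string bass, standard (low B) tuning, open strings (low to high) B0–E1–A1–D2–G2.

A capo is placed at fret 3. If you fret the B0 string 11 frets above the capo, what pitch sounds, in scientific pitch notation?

The capo raises the open B0 by 3 semitones to D1; fretting 11 more gives B0 + 3 + 11 = B0 + 14 semitones = C#2.
(Also written Db.)

C#2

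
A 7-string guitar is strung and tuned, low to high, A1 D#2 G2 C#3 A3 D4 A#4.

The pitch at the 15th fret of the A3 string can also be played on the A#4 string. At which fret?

A3 at fret 15 is A3 + 15 semitones = C5.
The open A#4 string is 13 semitones above the open A3, so the same pitch on the A#4 string lies at fret 15 − 13 = 2.

2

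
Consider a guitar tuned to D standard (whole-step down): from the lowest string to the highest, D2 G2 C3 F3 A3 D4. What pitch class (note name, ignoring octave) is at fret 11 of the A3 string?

Each fret is one semitone, so A3 + 11 = G#.
(Equivalently spelled Ab.)

G#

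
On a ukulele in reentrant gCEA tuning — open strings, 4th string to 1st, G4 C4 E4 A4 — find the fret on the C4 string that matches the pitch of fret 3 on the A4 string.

12

A4 at fret 3 is A4 + 3 semitones = C5.
The open C4 string is 9 semitones below the open A4, so the same pitch on the C4 string lies at fret 3 + 9 = 12.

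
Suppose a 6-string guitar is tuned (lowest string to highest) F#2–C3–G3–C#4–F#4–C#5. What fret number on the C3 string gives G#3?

8

G#3 is 8 semitones above the open C3 (C–C#–D–D#–E–F–F#–G–G#), so it sits at fret 8.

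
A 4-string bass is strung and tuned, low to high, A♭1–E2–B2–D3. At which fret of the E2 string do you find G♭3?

14

G♭3 is 14 semitones above the open E2 (E–F–Gb–G–…–E–F–Gb), so it sits at fret 14.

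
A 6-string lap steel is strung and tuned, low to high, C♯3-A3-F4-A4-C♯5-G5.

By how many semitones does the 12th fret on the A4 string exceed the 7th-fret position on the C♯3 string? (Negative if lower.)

25 semitones

A4 at fret 12 → A5 (MIDI 81); C♯3 at fret 7 → G♯3 (MIDI 56).
81 − 56 = 25, so the two pitches are 25 semitones apart.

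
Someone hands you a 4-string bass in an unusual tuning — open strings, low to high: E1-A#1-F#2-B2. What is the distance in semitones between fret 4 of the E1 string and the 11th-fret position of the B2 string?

E1 at fret 4 → G#1 (MIDI 32); B2 at fret 11 → A#3 (MIDI 58).
32 − 58 = -26, so the two pitches are 26 semitones apart, with A#3 the higher.

26 semitones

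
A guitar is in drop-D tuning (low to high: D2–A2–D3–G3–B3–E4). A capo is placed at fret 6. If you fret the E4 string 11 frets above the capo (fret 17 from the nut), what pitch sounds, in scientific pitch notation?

The capo raises the open E4 by 6 semitones to A♯4; fretting 11 more gives E4 + 6 + 11 = E4 + 17 semitones = A5.

A5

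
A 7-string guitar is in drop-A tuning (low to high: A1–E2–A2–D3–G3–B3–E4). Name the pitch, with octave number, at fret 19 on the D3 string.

A4

Each fret is one semitone, so D3 + 19 = A4.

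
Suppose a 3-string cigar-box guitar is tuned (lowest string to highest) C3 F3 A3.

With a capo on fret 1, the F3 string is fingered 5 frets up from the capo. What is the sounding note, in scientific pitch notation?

B3

The capo raises the open F3 by 1 semitone to F#3; fretting 5 more gives F3 + 1 + 5 = F3 + 6 semitones = B3.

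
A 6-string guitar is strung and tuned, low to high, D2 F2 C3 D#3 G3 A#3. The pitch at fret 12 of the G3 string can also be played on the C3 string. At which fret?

19

G3 at fret 12 is G3 + 12 semitones = G4.
The open C3 string is 7 semitones below the open G3, so the same pitch on the C3 string lies at fret 12 + 7 = 19.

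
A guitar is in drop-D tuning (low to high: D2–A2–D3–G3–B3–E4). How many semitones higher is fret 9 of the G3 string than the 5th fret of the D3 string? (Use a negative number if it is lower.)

G3 at fret 9 → E4 (MIDI 64); D3 at fret 5 → G3 (MIDI 55).
64 − 55 = 9, so the two pitches are 9 semitones apart.

9 semitones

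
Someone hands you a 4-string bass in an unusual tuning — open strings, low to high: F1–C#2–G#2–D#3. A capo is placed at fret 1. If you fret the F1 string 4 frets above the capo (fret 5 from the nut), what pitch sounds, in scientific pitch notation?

The capo raises the open F1 by 1 semitone to F#1; fretting 4 more gives F1 + 1 + 4 = F1 + 5 semitones = A#1.
(Also written Bb.)

A#1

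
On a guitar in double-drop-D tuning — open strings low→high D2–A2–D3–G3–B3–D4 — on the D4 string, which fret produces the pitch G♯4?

6

G♯4 is 6 semitones above the open D4 (D–D#–E–F–F#–G–G#), so it sits at fret 6.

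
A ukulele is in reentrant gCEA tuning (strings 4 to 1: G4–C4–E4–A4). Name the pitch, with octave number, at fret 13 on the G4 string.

The open G4 string plus 13 semitones: G–G#–A–A#–…–F#–G–G#.
The walk passes from B into C once, so the octave number goes from 4 to 5.
(Equivalently spelled Ab5.)

G#5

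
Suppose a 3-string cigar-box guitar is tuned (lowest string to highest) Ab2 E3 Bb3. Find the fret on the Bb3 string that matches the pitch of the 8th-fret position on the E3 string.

Fret 8 on E3 is MIDI 52 + 8 = 60 (C4). On the Bb3 string (open MIDI 58), that pitch is 60 − 58 = fret 2.

2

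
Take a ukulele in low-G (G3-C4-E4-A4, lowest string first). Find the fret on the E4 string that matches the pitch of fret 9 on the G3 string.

0

Fret 9 on G3 is MIDI 55 + 9 = 64 (E4). On the E4 string (open MIDI 64), that pitch is 64 − 64 = fret 0.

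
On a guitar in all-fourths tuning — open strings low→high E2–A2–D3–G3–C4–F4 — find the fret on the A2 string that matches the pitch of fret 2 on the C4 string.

17

Fret 2 on C4 is MIDI 60 + 2 = 62 (D4). On the A2 string (open MIDI 45), that pitch is 62 − 45 = fret 17.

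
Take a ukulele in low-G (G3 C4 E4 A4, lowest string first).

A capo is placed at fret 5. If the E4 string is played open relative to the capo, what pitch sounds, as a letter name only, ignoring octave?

A

The capo raises the open E4 by 5 semitones to A4; fretting 0 more gives E4 + 5 + 0 = E4 + 5 semitones, landing on A.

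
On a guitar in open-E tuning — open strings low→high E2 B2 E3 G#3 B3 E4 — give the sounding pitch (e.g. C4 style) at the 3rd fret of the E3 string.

G3

E3 is MIDI 52. Adding 3 gives 55, which is G3.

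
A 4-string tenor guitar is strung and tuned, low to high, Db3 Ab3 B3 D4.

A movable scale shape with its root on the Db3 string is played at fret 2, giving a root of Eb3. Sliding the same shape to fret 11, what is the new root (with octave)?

Moving from fret 2 to fret 11 shifts the root by 9 semitones.
Eb3 up 9 semitones is C4.

C4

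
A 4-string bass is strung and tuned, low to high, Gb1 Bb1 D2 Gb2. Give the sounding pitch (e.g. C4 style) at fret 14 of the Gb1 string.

Gb1 is MIDI 30. Adding 14 gives 44, which is Ab2.
(Equivalently spelled G#2.)

Ab2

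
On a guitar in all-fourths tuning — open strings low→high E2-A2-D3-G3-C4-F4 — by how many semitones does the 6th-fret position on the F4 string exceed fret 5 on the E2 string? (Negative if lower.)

26 semitones

F4 at fret 6 → B4 (MIDI 71); E2 at fret 5 → A2 (MIDI 45).
71 − 45 = 26, so the two pitches are 26 semitones apart.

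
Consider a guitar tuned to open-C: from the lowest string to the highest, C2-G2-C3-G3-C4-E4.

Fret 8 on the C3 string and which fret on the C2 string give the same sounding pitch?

20

C3 at fret 8 is C3 + 8 semitones = G#3.
The open C2 string is 12 semitones below the open C3, so the same pitch on the C2 string lies at fret 8 + 12 = 20.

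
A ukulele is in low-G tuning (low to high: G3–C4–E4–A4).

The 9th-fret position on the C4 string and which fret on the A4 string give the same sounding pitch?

0

C4 at fret 9 is C4 + 9 semitones = A4.
The open A4 string is 9 semitones above the open C4, so the same pitch on the A4 string lies at fret 9 − 9 = 0.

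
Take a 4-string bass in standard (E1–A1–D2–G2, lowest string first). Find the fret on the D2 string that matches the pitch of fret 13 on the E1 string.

Fret 13 on E1 is MIDI 28 + 13 = 41 (F2). On the D2 string (open MIDI 38), that pitch is 41 − 38 = fret 3.

3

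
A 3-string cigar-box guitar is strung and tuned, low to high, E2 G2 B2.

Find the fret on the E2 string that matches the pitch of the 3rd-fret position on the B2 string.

B2 at fret 3 is B2 + 3 semitones = D3.
The open E2 string is 7 semitones below the open B2, so the same pitch on the E2 string lies at fret 3 + 7 = 10.

10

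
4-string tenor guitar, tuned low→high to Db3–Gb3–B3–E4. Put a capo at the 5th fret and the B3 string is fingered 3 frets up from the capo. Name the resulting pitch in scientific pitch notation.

The capo raises the open B3 by 5 semitones to E4; fretting 3 more gives B3 + 5 + 3 = B3 + 8 semitones = G4.

G4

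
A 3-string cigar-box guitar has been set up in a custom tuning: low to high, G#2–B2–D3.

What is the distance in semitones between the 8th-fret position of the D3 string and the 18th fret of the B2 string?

7 semitones

D3 at fret 8 → A#3 (MIDI 58); B2 at fret 18 → F4 (MIDI 65).
58 − 65 = -7, so the two pitches are 7 semitones apart, with F4 the higher.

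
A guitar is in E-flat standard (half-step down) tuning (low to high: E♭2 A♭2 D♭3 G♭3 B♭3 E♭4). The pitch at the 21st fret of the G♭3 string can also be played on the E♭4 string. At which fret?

G♭3 at fret 21 is G♭3 + 21 semitones = E♭5.
The open E♭4 string is 9 semitones above the open G♭3, so the same pitch on the E♭4 string lies at fret 21 − 9 = 12.

12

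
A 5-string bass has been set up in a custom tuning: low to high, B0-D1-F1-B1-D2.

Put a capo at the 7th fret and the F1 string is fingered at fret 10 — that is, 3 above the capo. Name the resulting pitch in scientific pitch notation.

D♯2

The capo raises the open F1 by 7 semitones to C2; fretting 3 more gives F1 + 7 + 3 = F1 + 10 semitones = D♯2.
(Also written E♭.)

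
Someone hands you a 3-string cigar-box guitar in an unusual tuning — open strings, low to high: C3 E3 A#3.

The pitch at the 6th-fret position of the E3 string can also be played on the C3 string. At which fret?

Fret 6 on E3 is MIDI 52 + 6 = 58 (A#3). On the C3 string (open MIDI 48), that pitch is 58 − 48 = fret 10.

10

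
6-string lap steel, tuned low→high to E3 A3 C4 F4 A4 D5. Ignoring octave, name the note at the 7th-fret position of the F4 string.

C

Each fret is one semitone, so F4 + 7 = C.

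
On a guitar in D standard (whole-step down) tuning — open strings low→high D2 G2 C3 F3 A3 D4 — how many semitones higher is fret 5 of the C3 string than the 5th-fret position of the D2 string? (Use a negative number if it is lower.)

C3 at fret 5 → F3 (MIDI 53); D2 at fret 5 → G2 (MIDI 43).
53 − 43 = 10, so the two pitches are 10 semitones apart.

10 semitones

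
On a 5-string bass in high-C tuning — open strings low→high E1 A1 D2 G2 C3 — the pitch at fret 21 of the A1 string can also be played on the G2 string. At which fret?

11

A1 at fret 21 is A1 + 21 semitones = F#3.
The open G2 string is 10 semitones above the open A1, so the same pitch on the G2 string lies at fret 21 − 10 = 11.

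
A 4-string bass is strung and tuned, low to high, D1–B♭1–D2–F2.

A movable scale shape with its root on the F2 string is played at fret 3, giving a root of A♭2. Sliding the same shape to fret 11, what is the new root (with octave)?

E3

Moving from fret 3 to fret 11 shifts the root by 8 semitones.
A♭2 up 8 semitones is E3.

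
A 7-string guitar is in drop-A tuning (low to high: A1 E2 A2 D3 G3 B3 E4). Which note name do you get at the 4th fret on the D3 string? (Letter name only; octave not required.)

F#

Each fret is one semitone, so D3 + 4 = F#.
(Equivalently spelled Gb.)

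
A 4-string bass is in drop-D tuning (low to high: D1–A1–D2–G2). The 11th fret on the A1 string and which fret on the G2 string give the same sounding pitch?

Fret 11 on A1 is MIDI 33 + 11 = 44 (G♯2). On the G2 string (open MIDI 43), that pitch is 44 − 43 = fret 1.

1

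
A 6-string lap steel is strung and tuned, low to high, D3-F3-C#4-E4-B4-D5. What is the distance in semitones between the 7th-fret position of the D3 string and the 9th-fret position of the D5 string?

D3 at fret 7 → A3 (MIDI 57); D5 at fret 9 → B5 (MIDI 83).
57 − 83 = -26, so the two pitches are 26 semitones apart, with B5 the higher.

26 semitones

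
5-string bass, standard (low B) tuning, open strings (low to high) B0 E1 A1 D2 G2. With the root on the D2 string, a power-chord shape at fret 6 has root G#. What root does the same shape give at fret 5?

Moving from fret 6 to fret 5 shifts the root by -1 semitone.
G# down 1 semitone is G.

G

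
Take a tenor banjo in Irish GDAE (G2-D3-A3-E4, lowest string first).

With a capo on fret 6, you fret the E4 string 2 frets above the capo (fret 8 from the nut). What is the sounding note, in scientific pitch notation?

The capo raises the open E4 by 6 semitones to A♯4; fretting 2 more gives E4 + 6 + 2 = E4 + 8 semitones = C5.

C5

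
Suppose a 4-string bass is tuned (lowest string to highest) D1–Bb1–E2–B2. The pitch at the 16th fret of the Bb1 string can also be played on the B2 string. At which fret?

Fret 16 on Bb1 is MIDI 34 + 16 = 50 (D3). On the B2 string (open MIDI 47), that pitch is 50 − 47 = fret 3.

3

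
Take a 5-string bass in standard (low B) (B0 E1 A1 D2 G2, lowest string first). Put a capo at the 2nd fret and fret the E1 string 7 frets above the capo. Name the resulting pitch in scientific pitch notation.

The capo raises the open E1 by 2 semitones to F♯1; fretting 7 more gives E1 + 2 + 7 = E1 + 9 semitones = C♯2.

C♯2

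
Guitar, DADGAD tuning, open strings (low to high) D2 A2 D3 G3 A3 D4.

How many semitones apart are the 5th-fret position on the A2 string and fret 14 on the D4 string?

A2 at fret 5 → D3 (MIDI 50); D4 at fret 14 → E5 (MIDI 76).
50 − 76 = -26, so the two pitches are 26 semitones apart, with E5 the higher.

26 semitones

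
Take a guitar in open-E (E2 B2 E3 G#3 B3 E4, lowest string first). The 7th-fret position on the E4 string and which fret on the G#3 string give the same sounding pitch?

E4 at fret 7 is E4 + 7 semitones = B4.
The open G#3 string is 8 semitones below the open E4, so the same pitch on the G#3 string lies at fret 7 + 8 = 15.

15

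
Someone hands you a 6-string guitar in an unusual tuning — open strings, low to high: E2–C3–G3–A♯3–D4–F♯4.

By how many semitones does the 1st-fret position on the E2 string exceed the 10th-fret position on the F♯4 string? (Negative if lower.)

E2 at fret 1 → F2 (MIDI 41); F♯4 at fret 10 → E5 (MIDI 76).
41 − 76 = -35, so the two pitches are 35 semitones apart.

-35 semitones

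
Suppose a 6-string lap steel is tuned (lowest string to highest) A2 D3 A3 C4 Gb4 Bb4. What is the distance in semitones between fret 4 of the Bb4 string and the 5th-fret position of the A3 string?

12 semitones

Bb4 at fret 4 → D5 (MIDI 74); A3 at fret 5 → D4 (MIDI 62).
74 − 62 = 12, so the two pitches are 12 semitones apart, with D5 the higher.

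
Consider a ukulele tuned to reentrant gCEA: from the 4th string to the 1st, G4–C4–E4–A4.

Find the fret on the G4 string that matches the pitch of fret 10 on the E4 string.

7

E4 at fret 10 is E4 + 10 semitones = D5.
The open G4 string is 3 semitones above the open E4, so the same pitch on the G4 string lies at fret 10 − 3 = 7.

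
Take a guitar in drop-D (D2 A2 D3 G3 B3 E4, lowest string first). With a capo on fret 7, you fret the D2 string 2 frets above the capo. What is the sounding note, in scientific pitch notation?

B2

The capo raises the open D2 by 7 semitones to A2; fretting 2 more gives D2 + 7 + 2 = D2 + 9 semitones = B2.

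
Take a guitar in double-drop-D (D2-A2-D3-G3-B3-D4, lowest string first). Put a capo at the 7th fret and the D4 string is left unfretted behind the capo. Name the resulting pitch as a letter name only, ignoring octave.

The capo raises the open D4 by 7 semitones to A4; fretting 0 more gives D4 + 7 + 0 = D4 + 7 semitones, landing on A.

A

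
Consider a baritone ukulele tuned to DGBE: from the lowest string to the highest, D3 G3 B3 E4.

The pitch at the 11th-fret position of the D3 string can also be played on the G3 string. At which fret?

D3 at fret 11 is D3 + 11 semitones = C#4.
The open G3 string is 5 semitones above the open D3, so the same pitch on the G3 string lies at fret 11 − 5 = 6.

6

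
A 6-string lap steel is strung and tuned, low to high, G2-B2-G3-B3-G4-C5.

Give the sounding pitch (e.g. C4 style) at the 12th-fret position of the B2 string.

B2 is MIDI 47. Adding 12 gives 59, which is B3.

B3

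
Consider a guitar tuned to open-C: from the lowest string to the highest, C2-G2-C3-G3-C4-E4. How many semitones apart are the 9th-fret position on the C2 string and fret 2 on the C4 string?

C2 at fret 9 → A2 (MIDI 45); C4 at fret 2 → D4 (MIDI 62).
45 − 62 = -17, so the two pitches are 17 semitones apart, with D4 the higher.

17 semitones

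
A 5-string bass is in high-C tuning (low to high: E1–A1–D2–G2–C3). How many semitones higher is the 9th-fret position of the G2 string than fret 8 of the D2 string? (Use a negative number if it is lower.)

6 semitones

G2 at fret 9 → E3 (MIDI 52); D2 at fret 8 → A#2 (MIDI 46).
52 − 46 = 6, so the two pitches are 6 semitones apart.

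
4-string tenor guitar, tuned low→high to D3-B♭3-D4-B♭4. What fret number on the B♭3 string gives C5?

14

C5 is 14 semitones above the open B♭3 (Bb–B–C–Db–…–Bb–B–C), so it sits at fret 14.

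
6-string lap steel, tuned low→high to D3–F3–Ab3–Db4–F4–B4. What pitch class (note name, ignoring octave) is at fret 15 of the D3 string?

Each fret is one semitone, so D3 + 15 = F.

F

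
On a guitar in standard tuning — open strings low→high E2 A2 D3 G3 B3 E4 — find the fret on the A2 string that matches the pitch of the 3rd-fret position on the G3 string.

G3 at fret 3 is G3 + 3 semitones = A♯3.
The open A2 string is 10 semitones below the open G3, so the same pitch on the A2 string lies at fret 3 + 10 = 13.

13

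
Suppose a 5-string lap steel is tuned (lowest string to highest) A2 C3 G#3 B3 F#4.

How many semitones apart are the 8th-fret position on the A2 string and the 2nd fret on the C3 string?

3 semitones

A2 at fret 8 → F3 (MIDI 53); C3 at fret 2 → D3 (MIDI 50).
53 − 50 = 3, so the two pitches are 3 semitones apart, with F3 the higher.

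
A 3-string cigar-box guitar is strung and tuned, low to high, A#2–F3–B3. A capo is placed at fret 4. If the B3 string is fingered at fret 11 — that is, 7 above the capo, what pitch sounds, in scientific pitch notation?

The capo raises the open B3 by 4 semitones to D#4; fretting 7 more gives B3 + 4 + 7 = B3 + 11 semitones = A#4.

A#4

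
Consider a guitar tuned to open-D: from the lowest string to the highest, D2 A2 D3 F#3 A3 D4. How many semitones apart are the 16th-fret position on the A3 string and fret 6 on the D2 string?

A3 at fret 16 → C#5 (MIDI 73); D2 at fret 6 → G#2 (MIDI 44).
73 − 44 = 29, so the two pitches are 29 semitones apart, with C#5 the higher.

29 semitones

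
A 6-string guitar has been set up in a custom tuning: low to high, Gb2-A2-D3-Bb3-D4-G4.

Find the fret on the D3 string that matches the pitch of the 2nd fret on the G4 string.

19

G4 at fret 2 is G4 + 2 semitones = A4.
The open D3 string is 17 semitones below the open G4, so the same pitch on the D3 string lies at fret 2 + 17 = 19.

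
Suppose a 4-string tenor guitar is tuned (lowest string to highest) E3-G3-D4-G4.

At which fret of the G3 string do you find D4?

D4 is 7 semitones above the open G3 (G–Ab–A–Bb–B–C–Db–D), so it sits at fret 7.

7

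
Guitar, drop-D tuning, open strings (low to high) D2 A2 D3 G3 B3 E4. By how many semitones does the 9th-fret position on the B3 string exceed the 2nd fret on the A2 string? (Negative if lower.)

B3 at fret 9 → G♯4 (MIDI 68); A2 at fret 2 → B2 (MIDI 47).
68 − 47 = 21, so the two pitches are 21 semitones apart.

21 semitones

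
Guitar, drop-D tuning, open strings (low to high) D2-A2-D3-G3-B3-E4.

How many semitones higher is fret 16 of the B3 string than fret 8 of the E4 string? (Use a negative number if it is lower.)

3 semitones

B3 at fret 16 → D#5 (MIDI 75); E4 at fret 8 → C5 (MIDI 72).
75 − 72 = 3, so the two pitches are 3 semitones apart.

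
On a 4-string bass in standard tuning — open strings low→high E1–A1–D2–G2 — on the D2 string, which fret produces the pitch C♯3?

11

C♯3 is 11 semitones above the open D2 (D–D#–E–F–…–B–C–C#), so it sits at fret 11.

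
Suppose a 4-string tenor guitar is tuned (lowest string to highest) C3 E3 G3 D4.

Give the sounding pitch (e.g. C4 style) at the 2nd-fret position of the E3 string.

The open E3 string plus 2 semitones: E–F–Gb.
No B→C boundary is crossed, so the octave stays at 3.

G♭3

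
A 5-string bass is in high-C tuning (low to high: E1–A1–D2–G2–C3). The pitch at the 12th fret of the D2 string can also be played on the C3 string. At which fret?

2

D2 at fret 12 is D2 + 12 semitones = D3.
The open C3 string is 10 semitones above the open D2, so the same pitch on the C3 string lies at fret 12 − 10 = 2.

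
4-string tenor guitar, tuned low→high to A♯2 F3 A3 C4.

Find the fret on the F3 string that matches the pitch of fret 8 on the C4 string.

C4 at fret 8 is C4 + 8 semitones = G♯4.
The open F3 string is 7 semitones below the open C4, so the same pitch on the F3 string lies at fret 8 + 7 = 15.

15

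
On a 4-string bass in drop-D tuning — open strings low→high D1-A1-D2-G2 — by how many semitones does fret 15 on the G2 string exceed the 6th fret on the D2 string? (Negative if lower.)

G2 at fret 15 → A#3 (MIDI 58); D2 at fret 6 → G#2 (MIDI 44).
58 − 44 = 14, so the two pitches are 14 semitones apart.

14 semitones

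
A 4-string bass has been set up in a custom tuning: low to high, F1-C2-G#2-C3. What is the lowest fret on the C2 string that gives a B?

From C2, count semitones up the chromatic scale until reaching B: C–C#–D–D#–…–A–A#–B — 11 steps.

11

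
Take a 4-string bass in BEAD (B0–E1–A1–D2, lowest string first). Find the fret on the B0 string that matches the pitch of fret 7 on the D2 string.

22

D2 at fret 7 is D2 + 7 semitones = A2.
The open B0 string is 15 semitones below the open D2, so the same pitch on the B0 string lies at fret 7 + 15 = 22.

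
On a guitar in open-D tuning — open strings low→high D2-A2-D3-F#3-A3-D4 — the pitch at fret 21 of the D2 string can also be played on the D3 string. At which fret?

9

D2 at fret 21 is D2 + 21 semitones = B3.
The open D3 string is 12 semitones above the open D2, so the same pitch on the D3 string lies at fret 21 − 12 = 9.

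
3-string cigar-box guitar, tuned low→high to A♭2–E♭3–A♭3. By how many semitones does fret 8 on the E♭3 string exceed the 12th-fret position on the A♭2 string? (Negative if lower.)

E♭3 at fret 8 → B3 (MIDI 59); A♭2 at fret 12 → A♭3 (MIDI 56).
59 − 56 = 3, so the two pitches are 3 semitones apart.

3 semitones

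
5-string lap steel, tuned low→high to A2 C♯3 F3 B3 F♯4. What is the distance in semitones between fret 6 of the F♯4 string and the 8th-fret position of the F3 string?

F♯4 at fret 6 → C5 (MIDI 72); F3 at fret 8 → C♯4 (MIDI 61).
72 − 61 = 11, so the two pitches are 11 semitones apart, with C5 the higher.

11 semitones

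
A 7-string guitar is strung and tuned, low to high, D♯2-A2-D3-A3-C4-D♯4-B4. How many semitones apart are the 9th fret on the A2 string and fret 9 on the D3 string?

A2 at fret 9 → F♯3 (MIDI 54); D3 at fret 9 → B3 (MIDI 59).
54 − 59 = -5, so the two pitches are 5 semitones apart, with B3 the higher.

5 semitones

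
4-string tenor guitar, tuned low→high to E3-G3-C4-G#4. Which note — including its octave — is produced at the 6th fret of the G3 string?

C#4

G3 is MIDI 55. Adding 6 gives 61, which is C#4.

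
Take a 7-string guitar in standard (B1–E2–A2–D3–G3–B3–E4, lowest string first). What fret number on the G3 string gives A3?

2

A3 is 2 semitones above the open G3 (G–G#–A), so it sits at fret 2.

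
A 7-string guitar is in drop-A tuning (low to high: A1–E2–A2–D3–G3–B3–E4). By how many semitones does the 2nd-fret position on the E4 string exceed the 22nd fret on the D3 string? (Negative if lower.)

E4 at fret 2 → F♯4 (MIDI 66); D3 at fret 22 → C5 (MIDI 72).
66 − 72 = -6, so the two pitches are 6 semitones apart.

-6 semitones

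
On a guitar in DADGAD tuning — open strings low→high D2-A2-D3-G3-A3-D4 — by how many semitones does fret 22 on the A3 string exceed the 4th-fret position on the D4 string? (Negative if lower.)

A3 at fret 22 → G5 (MIDI 79); D4 at fret 4 → F♯4 (MIDI 66).
79 − 66 = 13, so the two pitches are 13 semitones apart.

13 semitones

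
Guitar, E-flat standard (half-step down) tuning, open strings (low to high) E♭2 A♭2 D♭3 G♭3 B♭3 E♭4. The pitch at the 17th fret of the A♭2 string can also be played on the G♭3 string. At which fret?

A♭2 at fret 17 is A♭2 + 17 semitones = D♭4.
The open G♭3 string is 10 semitones above the open A♭2, so the same pitch on the G♭3 string lies at fret 17 − 10 = 7.

7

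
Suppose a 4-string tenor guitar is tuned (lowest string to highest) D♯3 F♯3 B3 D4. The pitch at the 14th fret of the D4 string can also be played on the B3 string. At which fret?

17

D4 at fret 14 is D4 + 14 semitones = E5.
The open B3 string is 3 semitones below the open D4, so the same pitch on the B3 string lies at fret 14 + 3 = 17.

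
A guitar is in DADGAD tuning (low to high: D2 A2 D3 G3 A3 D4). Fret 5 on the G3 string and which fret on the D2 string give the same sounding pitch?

G3 at fret 5 is G3 + 5 semitones = C4.
The open D2 string is 17 semitones below the open G3, so the same pitch on the D2 string lies at fret 5 + 17 = 22.

22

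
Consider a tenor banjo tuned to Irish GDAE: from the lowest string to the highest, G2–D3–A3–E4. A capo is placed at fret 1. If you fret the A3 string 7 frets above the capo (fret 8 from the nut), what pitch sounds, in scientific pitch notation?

F4

The capo raises the open A3 by 1 semitone to A#3; fretting 7 more gives A3 + 1 + 7 = A3 + 8 semitones = F4.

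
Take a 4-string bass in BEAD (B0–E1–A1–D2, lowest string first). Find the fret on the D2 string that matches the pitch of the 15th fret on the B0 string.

Fret 15 on B0 is MIDI 23 + 15 = 38 (D2). On the D2 string (open MIDI 38), that pitch is 38 − 38 = fret 0.

0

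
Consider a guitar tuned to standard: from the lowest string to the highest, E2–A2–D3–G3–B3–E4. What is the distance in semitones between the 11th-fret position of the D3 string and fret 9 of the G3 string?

3 semitones

D3 at fret 11 → C♯4 (MIDI 61); G3 at fret 9 → E4 (MIDI 64).
61 − 64 = -3, so the two pitches are 3 semitones apart, with E4 the higher.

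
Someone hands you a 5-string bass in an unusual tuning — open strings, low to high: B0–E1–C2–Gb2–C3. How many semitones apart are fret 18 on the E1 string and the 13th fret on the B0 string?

10 semitones

E1 at fret 18 → Bb2 (MIDI 46); B0 at fret 13 → C2 (MIDI 36).
46 − 36 = 10, so the two pitches are 10 semitones apart, with Bb2 the higher.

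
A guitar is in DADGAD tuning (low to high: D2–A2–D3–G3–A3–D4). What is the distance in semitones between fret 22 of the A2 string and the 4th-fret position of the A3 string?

A2 at fret 22 → G4 (MIDI 67); A3 at fret 4 → C#4 (MIDI 61).
67 − 61 = 6, so the two pitches are 6 semitones apart, with G4 the higher.

6 semitones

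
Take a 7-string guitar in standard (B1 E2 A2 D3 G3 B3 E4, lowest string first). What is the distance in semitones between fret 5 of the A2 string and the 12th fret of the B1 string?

A2 at fret 5 → D3 (MIDI 50); B1 at fret 12 → B2 (MIDI 47).
50 − 47 = 3, so the two pitches are 3 semitones apart, with D3 the higher.

3 semitones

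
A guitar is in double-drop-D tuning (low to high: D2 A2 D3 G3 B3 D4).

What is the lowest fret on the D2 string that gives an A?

7

From D2, count semitones up the chromatic scale until reaching A: D–D#–E–F–F#–G–G#–A — 7 steps.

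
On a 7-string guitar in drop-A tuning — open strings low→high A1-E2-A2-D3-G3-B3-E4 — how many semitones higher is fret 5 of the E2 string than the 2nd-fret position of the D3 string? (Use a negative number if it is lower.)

E2 at fret 5 → A2 (MIDI 45); D3 at fret 2 → E3 (MIDI 52).
45 − 52 = -7, so the two pitches are 7 semitones apart.

-7 semitones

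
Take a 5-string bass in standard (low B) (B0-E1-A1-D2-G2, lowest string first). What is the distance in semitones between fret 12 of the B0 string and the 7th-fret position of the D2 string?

B0 at fret 12 → B1 (MIDI 35); D2 at fret 7 → A2 (MIDI 45).
35 − 45 = -10, so the two pitches are 10 semitones apart, with A2 the higher.

10 semitones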